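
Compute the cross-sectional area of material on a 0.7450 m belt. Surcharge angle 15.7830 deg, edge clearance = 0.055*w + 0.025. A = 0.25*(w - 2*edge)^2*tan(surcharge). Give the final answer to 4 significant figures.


edge = 0.055*0.7450 + 0.025 = 0.065975 m
ew = 0.7450 - 2*0.065975 = 0.61305 m
A = 0.25 * 0.61305^2 * tan(15.7830 deg)
A = 0.02656 m^2


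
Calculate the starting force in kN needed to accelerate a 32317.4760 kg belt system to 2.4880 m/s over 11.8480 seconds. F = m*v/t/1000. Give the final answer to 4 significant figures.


F = 32317.4760 * 2.4880 / 11.8480 / 1000
F = 6.786 kN


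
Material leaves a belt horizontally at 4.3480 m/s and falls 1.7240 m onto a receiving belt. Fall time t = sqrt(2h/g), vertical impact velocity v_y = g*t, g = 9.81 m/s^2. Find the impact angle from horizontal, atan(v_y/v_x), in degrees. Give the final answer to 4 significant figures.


t = sqrt(2*1.7240/9.81) = 0.592856 s
v_y = 9.81 * 0.592856 = 5.81592 m/s
angle = atan(5.81592 / 4.3480) = 53.22 deg


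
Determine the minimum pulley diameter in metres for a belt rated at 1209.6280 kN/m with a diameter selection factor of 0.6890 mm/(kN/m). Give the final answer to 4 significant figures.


D = 1209.6280 * 0.6890 / 1000
D = 0.8334 m


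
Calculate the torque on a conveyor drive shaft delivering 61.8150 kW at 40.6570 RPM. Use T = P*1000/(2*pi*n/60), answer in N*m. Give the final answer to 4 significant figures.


omega = 2*pi*40.6570/60 = 4.25759 rad/s
T = 61.8150*1000 / 4.25759
T = 14520 N*m


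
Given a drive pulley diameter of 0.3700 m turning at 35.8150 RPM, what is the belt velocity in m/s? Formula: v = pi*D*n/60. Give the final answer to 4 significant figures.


v = pi * 0.3700 * 35.8150 / 60
v = 0.6938 m/s


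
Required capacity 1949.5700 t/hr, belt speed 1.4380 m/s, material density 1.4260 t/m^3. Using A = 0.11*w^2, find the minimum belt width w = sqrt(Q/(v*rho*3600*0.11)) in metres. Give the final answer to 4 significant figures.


A_req = 1949.5700 / (1.4380 * 1.4260 * 3600) = 0.264094 m^2
w = sqrt(0.264094 / 0.11)
w = 1.549 m


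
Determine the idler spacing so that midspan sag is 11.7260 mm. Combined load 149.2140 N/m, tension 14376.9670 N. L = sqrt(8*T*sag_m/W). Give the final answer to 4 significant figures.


sag = 11.7260/1000 = 0.011726 m
L = sqrt(8 * 14376.9670 * 0.011726 / 149.2140)
L = 3.006 m


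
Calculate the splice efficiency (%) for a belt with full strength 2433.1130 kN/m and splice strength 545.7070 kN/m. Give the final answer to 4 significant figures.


Eff = 545.7070 / 2433.1130 * 100
Eff = 22.43 %


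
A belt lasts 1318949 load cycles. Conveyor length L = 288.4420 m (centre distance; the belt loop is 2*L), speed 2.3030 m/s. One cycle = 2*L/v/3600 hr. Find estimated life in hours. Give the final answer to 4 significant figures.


cycle_time = 2 * 288.4420 / 2.3030 / 3600 = 0.0695812 hr
life = 1318949 * 0.0695812 = 91770 hours


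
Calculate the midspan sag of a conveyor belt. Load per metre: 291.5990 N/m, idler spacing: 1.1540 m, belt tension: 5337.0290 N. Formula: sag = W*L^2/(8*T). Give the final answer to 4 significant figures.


sag = 291.5990 * 1.1540^2 / (8 * 5337.0290)
sag = 0.009095 m


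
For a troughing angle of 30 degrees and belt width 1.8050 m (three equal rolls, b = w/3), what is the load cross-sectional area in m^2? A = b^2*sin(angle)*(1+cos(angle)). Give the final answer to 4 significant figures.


b = 1.8050/3 = 0.601667 m
A = 0.601667^2 * sin(30 deg) * (1 + cos(30 deg))
A = 0.3378 m^2


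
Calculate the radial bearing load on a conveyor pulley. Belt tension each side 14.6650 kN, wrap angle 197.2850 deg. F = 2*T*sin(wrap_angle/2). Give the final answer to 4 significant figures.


F = 2 * 14.6650 * sin(197.2850/2 deg)
F = 29.00 kN


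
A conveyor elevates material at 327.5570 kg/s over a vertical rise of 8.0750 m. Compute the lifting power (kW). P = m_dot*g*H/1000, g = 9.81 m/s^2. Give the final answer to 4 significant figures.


P = 327.5570 * 9.81 * 8.0750 / 1000
P = 25.95 kW


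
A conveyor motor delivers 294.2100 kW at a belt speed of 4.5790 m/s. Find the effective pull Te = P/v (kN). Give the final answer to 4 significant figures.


Te = P / v = 294.2100 / 4.5790
Te = 64.25 kN


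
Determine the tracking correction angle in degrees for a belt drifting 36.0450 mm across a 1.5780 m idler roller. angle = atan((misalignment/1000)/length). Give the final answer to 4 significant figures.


misalign_m = 36.0450 / 1000 = 0.036045 m
angle = atan(0.036045 / 1.5780)
angle = 1.309 deg


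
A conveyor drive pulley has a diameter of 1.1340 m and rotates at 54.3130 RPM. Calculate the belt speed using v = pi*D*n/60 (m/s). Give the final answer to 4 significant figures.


v = pi * 1.1340 * 54.3130 / 60
v = 3.225 m/s


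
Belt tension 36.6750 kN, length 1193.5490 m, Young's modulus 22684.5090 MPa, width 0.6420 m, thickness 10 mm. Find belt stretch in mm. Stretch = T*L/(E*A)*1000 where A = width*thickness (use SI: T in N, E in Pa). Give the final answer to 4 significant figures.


A = 0.6420 * 0.01 = 0.00642 m^2
Stretch = 36.6750*1000 * 1193.5490 / (22684.5090e6 * 0.00642) * 1000
Stretch = 300.6 mm


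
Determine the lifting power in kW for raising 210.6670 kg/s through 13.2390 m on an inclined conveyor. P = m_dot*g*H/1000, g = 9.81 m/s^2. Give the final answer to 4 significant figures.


P = 210.6670 * 9.81 * 13.2390 / 1000
P = 27.36 kW


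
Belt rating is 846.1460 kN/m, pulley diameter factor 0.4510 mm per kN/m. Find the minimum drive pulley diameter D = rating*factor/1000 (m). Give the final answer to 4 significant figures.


D = 846.1460 * 0.4510 / 1000
D = 0.3816 m


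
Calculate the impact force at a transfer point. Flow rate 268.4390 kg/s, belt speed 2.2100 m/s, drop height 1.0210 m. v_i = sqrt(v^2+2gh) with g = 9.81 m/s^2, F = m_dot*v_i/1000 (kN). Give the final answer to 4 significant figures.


v_i = sqrt(2.2100^2 + 2*9.81*1.0210) = 4.9916 m/s
F = 268.4390 * 4.9916 / 1000
F = 1.340 kN


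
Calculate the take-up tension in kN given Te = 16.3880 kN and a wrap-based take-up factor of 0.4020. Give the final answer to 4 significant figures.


T_tu = 16.3880 * 0.4020
T_tu = 6.588 kN


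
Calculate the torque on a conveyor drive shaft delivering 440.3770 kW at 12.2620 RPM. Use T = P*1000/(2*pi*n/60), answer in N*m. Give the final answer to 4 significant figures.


omega = 2*pi*12.2620/60 = 1.28407 rad/s
T = 440.3770*1000 / 1.28407
T = 343000 N*m


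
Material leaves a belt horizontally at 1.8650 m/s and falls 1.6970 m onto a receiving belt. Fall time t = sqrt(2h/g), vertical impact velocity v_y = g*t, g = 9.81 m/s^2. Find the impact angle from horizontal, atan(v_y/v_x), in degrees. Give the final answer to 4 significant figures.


t = sqrt(2*1.6970/9.81) = 0.588195 s
v_y = 9.81 * 0.588195 = 5.77019 m/s
angle = atan(5.77019 / 1.8650) = 72.09 deg


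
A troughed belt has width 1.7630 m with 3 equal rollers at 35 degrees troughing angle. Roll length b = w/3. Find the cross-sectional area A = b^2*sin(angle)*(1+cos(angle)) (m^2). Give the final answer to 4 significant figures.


b = 1.7630/3 = 0.587667 m
A = 0.587667^2 * sin(35 deg) * (1 + cos(35 deg))
A = 0.3603 m^2


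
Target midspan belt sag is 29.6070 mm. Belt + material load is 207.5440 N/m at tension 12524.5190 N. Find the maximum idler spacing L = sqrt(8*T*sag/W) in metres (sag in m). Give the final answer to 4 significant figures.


sag = 29.6070/1000 = 0.029607 m
L = sqrt(8 * 12524.5190 * 0.029607 / 207.5440)
L = 3.781 m


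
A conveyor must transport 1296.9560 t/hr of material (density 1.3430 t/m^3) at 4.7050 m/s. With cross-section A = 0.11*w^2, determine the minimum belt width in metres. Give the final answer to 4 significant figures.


A_req = 1296.9560 / (4.7050 * 1.3430 * 3600) = 0.0570147 m^2
w = sqrt(0.0570147 / 0.11)
w = 0.7199 m


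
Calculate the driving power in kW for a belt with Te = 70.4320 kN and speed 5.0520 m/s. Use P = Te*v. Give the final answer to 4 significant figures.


P = Te * v = 70.4320 * 5.0520
P = 355.8 kW


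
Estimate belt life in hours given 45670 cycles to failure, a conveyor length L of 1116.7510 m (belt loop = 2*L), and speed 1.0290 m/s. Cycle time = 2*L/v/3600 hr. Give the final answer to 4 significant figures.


cycle_time = 2 * 1116.7510 / 1.0290 / 3600 = 0.602932 hr
life = 45670 * 0.602932 = 27540 hours


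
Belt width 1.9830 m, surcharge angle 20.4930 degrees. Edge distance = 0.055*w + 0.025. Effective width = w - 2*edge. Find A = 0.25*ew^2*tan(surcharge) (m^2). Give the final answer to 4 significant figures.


edge = 0.055*1.9830 + 0.025 = 0.134065 m
ew = 1.9830 - 2*0.134065 = 1.71487 m
A = 0.25 * 1.71487^2 * tan(20.4930 deg)
A = 0.2748 m^2


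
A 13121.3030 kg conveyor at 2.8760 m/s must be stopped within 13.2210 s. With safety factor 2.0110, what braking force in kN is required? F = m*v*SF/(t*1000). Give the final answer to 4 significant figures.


F = 13121.3030 * 2.8760 / 13.2210 * 2.0110 / 1000
F = 5.740 kN


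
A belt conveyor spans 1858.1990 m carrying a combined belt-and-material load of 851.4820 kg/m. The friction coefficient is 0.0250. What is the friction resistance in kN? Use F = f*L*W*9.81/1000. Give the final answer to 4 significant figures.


F = 0.0250 * 1858.1990 * 851.4820 * 9.81 / 1000
F = 388.0 kN


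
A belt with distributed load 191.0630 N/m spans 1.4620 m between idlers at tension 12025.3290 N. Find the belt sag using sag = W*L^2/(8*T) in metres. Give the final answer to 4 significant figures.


sag = 191.0630 * 1.4620^2 / (8 * 12025.3290)
sag = 0.004245 m


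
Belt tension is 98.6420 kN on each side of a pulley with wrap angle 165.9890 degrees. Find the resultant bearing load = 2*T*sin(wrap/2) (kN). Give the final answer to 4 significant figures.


F = 2 * 98.6420 * sin(165.9890/2 deg)
F = 195.8 kN


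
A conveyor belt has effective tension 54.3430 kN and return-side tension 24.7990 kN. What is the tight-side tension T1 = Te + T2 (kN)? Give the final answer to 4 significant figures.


T1 = Te + T2 = 54.3430 + 24.7990
T1 = 79.14 kN


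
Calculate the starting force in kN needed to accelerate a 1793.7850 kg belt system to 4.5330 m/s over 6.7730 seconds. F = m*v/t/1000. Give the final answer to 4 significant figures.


F = 1793.7850 * 4.5330 / 6.7730 / 1000
F = 1.201 kN


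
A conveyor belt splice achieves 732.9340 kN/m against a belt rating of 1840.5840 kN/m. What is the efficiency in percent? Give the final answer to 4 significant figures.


Eff = 732.9340 / 1840.5840 * 100
Eff = 39.82 %


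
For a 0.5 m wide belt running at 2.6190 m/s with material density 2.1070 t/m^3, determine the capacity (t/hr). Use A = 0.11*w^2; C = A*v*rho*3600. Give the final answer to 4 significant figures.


A = 0.11 * 0.5^2 = 0.0275 m^2
C = 0.0275 * 2.6190 * 2.1070 * 3600
C = 546.3 t/hr


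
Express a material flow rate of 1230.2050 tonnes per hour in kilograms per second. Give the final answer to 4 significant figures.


m_dot = 1230.2050 * 1000 / 3600
m_dot = 341.7 kg/s


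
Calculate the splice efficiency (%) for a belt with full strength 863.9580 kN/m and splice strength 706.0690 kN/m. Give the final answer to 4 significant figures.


Eff = 706.0690 / 863.9580 * 100
Eff = 81.72 %


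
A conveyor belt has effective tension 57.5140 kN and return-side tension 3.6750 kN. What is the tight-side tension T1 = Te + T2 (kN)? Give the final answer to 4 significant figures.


T1 = Te + T2 = 57.5140 + 3.6750
T1 = 61.19 kN


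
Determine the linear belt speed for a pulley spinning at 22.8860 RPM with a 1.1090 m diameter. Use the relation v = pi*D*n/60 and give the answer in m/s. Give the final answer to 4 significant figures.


v = pi * 1.1090 * 22.8860 / 60
v = 1.329 m/s


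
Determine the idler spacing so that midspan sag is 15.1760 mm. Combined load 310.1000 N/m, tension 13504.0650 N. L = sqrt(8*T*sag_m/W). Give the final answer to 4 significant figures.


sag = 15.1760/1000 = 0.015176 m
L = sqrt(8 * 13504.0650 * 0.015176 / 310.1000)
L = 2.299 m


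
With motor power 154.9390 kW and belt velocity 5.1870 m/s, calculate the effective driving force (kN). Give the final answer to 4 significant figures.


Te = P / v = 154.9390 / 5.1870
Te = 29.87 kN


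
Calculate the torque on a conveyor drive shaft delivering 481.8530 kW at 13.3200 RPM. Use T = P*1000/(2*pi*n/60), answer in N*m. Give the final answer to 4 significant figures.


omega = 2*pi*13.3200/60 = 1.39487 rad/s
T = 481.8530*1000 / 1.39487
T = 345400 N*m


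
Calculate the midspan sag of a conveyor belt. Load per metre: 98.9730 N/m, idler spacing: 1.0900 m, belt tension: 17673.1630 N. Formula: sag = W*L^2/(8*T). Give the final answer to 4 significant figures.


sag = 98.9730 * 1.0900^2 / (8 * 17673.1630)
sag = 0.0008317 m


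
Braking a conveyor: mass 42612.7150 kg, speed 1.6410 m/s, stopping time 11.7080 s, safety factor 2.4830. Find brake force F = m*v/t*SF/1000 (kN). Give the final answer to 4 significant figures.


F = 42612.7150 * 1.6410 / 11.7080 * 2.4830 / 1000
F = 14.83 kN


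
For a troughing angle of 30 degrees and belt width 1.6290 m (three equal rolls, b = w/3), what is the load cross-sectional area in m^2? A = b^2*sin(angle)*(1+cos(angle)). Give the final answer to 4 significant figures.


b = 1.6290/3 = 0.543 m
A = 0.543^2 * sin(30 deg) * (1 + cos(30 deg))
A = 0.2751 m^2


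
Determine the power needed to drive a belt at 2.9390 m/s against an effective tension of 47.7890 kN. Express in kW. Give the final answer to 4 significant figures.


P = Te * v = 47.7890 * 2.9390
P = 140.5 kW


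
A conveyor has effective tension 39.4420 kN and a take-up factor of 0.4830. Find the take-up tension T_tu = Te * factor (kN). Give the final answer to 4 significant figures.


T_tu = 39.4420 * 0.4830
T_tu = 19.05 kN


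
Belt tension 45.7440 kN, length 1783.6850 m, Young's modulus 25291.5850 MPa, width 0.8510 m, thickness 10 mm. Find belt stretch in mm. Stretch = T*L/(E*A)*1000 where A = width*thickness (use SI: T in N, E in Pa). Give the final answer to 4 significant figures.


A = 0.8510 * 0.01 = 0.00851 m^2
Stretch = 45.7440*1000 * 1783.6850 / (25291.5850e6 * 0.00851) * 1000
Stretch = 379.1 mm


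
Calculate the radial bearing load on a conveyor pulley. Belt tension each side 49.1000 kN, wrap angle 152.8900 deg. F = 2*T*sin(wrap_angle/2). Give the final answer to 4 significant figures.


F = 2 * 49.1000 * sin(152.8900/2 deg)
F = 95.46 kN


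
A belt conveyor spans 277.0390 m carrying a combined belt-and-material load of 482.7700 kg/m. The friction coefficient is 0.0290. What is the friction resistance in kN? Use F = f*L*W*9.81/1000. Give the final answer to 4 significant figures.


F = 0.0290 * 277.0390 * 482.7700 * 9.81 / 1000
F = 38.05 kN


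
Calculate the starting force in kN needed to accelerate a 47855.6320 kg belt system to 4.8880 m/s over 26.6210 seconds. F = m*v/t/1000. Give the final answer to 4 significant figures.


F = 47855.6320 * 4.8880 / 26.6210 / 1000
F = 8.787 kN


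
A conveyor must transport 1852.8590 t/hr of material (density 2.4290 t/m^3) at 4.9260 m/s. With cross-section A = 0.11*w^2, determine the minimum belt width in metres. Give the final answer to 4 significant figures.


A_req = 1852.8590 / (4.9260 * 2.4290 * 3600) = 0.0430148 m^2
w = sqrt(0.0430148 / 0.11)
w = 0.6253 m


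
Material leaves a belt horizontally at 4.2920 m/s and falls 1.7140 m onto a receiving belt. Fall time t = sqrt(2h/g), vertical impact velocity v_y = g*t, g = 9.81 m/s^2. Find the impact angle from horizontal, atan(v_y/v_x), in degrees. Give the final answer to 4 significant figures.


t = sqrt(2*1.7140/9.81) = 0.591134 s
v_y = 9.81 * 0.591134 = 5.79902 m/s
angle = atan(5.79902 / 4.2920) = 53.49 deg


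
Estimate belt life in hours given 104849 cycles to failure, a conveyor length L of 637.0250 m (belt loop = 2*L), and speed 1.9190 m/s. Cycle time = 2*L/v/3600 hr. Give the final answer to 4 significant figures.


cycle_time = 2 * 637.0250 / 1.9190 / 3600 = 0.18442 hr
life = 104849 * 0.18442 = 19340 hours


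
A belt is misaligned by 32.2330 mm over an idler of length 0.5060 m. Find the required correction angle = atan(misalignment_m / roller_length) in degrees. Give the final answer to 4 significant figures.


misalign_m = 32.2330 / 1000 = 0.032233 m
angle = atan(0.032233 / 0.5060)
angle = 3.645 deg


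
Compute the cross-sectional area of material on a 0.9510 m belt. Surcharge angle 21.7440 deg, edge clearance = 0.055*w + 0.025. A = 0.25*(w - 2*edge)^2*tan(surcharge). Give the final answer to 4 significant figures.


edge = 0.055*0.9510 + 0.025 = 0.077305 m
ew = 0.9510 - 2*0.077305 = 0.79639 m
A = 0.25 * 0.79639^2 * tan(21.7440 deg)
A = 0.06324 m^2


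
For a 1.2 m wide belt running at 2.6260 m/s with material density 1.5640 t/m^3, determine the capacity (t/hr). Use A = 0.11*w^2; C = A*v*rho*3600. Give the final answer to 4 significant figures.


A = 0.11 * 1.2^2 = 0.1584 m^2
C = 0.1584 * 2.6260 * 1.5640 * 3600
C = 2342 t/hr


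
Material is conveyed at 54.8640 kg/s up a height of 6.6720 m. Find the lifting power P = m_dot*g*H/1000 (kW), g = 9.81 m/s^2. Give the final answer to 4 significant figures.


P = 54.8640 * 9.81 * 6.6720 / 1000
P = 3.591 kW


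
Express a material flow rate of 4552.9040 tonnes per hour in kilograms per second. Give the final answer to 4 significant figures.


m_dot = 4552.9040 * 1000 / 3600
m_dot = 1265 kg/s


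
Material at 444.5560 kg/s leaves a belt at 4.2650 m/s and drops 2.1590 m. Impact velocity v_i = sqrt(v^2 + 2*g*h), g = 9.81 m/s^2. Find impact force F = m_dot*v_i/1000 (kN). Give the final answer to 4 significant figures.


v_i = sqrt(4.2650^2 + 2*9.81*2.1590) = 7.78138 m/s
F = 444.5560 * 7.78138 / 1000
F = 3.459 kN


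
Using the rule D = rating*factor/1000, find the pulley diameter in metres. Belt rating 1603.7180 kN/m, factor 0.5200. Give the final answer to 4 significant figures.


D = 1603.7180 * 0.5200 / 1000
D = 0.8339 m


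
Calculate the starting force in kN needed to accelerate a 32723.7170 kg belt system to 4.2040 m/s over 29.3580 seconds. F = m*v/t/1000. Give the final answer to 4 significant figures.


F = 32723.7170 * 4.2040 / 29.3580 / 1000
F = 4.686 kN


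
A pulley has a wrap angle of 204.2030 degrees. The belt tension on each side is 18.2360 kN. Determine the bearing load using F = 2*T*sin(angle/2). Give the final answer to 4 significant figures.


F = 2 * 18.2360 * sin(204.2030/2 deg)
F = 35.66 kN


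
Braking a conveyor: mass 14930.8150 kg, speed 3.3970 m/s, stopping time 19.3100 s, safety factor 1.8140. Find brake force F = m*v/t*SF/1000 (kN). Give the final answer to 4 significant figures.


F = 14930.8150 * 3.3970 / 19.3100 * 1.8140 / 1000
F = 4.765 kN


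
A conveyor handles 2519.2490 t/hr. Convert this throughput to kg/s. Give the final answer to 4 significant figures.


m_dot = 2519.2490 * 1000 / 3600
m_dot = 699.8 kg/s


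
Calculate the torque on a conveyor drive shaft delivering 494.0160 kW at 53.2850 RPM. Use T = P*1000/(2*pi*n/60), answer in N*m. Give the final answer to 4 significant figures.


omega = 2*pi*53.2850/60 = 5.57999 rad/s
T = 494.0160*1000 / 5.57999
T = 88530 N*m


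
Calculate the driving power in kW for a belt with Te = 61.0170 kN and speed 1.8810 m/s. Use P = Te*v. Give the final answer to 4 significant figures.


P = Te * v = 61.0170 * 1.8810
P = 114.8 kW


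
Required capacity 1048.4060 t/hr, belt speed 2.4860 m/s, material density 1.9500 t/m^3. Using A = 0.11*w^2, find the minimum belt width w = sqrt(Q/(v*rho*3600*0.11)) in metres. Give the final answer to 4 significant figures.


A_req = 1048.4060 / (2.4860 * 1.9500 * 3600) = 0.0600747 m^2
w = sqrt(0.0600747 / 0.11)
w = 0.7390 m


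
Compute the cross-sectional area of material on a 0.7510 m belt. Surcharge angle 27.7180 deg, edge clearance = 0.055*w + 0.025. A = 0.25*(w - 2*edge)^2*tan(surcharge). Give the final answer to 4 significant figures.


edge = 0.055*0.7510 + 0.025 = 0.066305 m
ew = 0.7510 - 2*0.066305 = 0.61839 m
A = 0.25 * 0.61839^2 * tan(27.7180 deg)
A = 0.05023 m^2


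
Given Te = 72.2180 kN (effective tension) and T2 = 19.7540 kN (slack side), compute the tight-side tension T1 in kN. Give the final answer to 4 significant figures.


T1 = Te + T2 = 72.2180 + 19.7540
T1 = 91.97 kN


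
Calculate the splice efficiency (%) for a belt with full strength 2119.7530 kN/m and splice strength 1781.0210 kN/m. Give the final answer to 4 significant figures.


Eff = 1781.0210 / 2119.7530 * 100
Eff = 84.02 %


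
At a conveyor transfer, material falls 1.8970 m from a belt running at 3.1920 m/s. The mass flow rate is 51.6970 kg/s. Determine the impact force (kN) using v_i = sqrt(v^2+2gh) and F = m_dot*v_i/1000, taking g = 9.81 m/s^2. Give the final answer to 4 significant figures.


v_i = sqrt(3.1920^2 + 2*9.81*1.8970) = 6.88535 m/s
F = 51.6970 * 6.88535 / 1000
F = 0.3560 kN


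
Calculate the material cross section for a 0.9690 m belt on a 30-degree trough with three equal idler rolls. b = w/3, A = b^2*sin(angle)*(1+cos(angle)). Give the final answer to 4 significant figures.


b = 0.9690/3 = 0.323 m
A = 0.323^2 * sin(30 deg) * (1 + cos(30 deg))
A = 0.09734 m^2


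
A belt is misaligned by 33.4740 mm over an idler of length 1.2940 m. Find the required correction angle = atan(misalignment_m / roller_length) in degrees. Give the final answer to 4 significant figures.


misalign_m = 33.4740 / 1000 = 0.033474 m
angle = atan(0.033474 / 1.2940)
angle = 1.482 deg


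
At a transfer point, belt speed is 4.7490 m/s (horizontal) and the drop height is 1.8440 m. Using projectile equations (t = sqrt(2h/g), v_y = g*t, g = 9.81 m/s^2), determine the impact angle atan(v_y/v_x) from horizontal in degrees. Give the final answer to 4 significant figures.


t = sqrt(2*1.8440/9.81) = 0.613142 s
v_y = 9.81 * 0.613142 = 6.01492 m/s
angle = atan(6.01492 / 4.7490) = 51.71 deg


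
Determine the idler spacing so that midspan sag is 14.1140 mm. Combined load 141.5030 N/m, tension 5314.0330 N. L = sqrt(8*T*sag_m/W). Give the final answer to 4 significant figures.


sag = 14.1140/1000 = 0.014114 m
L = sqrt(8 * 5314.0330 * 0.014114 / 141.5030)
L = 2.059 m


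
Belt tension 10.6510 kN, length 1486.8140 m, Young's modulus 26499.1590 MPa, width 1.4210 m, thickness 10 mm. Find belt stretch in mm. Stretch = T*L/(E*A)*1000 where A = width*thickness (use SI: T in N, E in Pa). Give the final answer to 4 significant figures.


A = 1.4210 * 0.01 = 0.01421 m^2
Stretch = 10.6510*1000 * 1486.8140 / (26499.1590e6 * 0.01421) * 1000
Stretch = 42.06 mm


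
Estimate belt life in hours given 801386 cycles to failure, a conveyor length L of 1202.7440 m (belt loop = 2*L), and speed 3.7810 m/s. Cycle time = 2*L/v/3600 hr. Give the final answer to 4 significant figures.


cycle_time = 2 * 1202.7440 / 3.7810 / 3600 = 0.176723 hr
life = 801386 * 0.176723 = 141600 hours


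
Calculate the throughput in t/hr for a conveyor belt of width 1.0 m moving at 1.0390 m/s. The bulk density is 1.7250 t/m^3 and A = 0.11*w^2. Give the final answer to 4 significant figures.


A = 0.11 * 1.0^2 = 0.11 m^2
C = 0.11 * 1.0390 * 1.7250 * 3600
C = 709.7 t/hr


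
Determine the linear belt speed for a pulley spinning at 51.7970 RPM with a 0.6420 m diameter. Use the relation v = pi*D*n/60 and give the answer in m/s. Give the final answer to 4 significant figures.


v = pi * 0.6420 * 51.7970 / 60
v = 1.741 m/s


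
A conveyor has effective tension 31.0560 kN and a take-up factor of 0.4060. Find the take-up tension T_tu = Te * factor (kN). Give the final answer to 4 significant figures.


T_tu = 31.0560 * 0.4060
T_tu = 12.61 kN


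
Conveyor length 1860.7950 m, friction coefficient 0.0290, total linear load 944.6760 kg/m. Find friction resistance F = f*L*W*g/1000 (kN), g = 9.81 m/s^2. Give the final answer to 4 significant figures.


F = 0.0290 * 1860.7950 * 944.6760 * 9.81 / 1000
F = 500.1 kN


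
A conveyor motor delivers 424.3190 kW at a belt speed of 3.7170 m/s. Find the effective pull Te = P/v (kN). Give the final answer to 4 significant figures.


Te = P / v = 424.3190 / 3.7170
Te = 114.2 kN


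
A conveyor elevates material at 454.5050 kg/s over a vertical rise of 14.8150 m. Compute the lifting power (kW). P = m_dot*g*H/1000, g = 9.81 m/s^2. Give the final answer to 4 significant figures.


P = 454.5050 * 9.81 * 14.8150 / 1000
P = 66.06 kW


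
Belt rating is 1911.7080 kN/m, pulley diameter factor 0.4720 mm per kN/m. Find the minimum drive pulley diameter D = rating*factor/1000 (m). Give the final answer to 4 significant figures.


D = 1911.7080 * 0.4720 / 1000
D = 0.9023 m


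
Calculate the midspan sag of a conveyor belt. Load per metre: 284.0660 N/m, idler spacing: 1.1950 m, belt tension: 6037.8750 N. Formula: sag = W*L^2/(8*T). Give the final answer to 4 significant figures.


sag = 284.0660 * 1.1950^2 / (8 * 6037.8750)
sag = 0.008398 m


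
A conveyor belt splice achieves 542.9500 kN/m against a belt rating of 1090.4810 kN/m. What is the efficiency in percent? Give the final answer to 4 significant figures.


Eff = 542.9500 / 1090.4810 * 100
Eff = 49.79 %


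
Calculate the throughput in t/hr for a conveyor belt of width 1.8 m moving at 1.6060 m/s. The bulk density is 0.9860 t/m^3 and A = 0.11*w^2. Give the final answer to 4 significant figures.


A = 0.11 * 1.8^2 = 0.3564 m^2
C = 0.3564 * 1.6060 * 0.9860 * 3600
C = 2032 t/hr


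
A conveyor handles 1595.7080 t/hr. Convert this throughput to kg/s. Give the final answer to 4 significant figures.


m_dot = 1595.7080 * 1000 / 3600
m_dot = 443.3 kg/s


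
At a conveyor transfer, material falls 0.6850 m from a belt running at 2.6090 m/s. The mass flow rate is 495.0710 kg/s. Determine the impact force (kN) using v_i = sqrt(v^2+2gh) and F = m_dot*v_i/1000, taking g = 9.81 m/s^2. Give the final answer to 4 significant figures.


v_i = sqrt(2.6090^2 + 2*9.81*0.6850) = 4.49962 m/s
F = 495.0710 * 4.49962 / 1000
F = 2.228 kN


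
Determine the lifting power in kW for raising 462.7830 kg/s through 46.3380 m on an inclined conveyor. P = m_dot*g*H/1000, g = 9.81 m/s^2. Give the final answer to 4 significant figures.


P = 462.7830 * 9.81 * 46.3380 / 1000
P = 210.4 kW


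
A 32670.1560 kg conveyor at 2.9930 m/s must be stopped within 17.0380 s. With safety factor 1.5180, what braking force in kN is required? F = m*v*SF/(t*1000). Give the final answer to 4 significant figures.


F = 32670.1560 * 2.9930 / 17.0380 * 1.5180 / 1000
F = 8.712 kN


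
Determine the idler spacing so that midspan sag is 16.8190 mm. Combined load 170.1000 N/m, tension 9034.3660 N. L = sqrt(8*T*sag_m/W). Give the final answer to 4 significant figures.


sag = 16.8190/1000 = 0.016819 m
L = sqrt(8 * 9034.3660 * 0.016819 / 170.1000)
L = 2.673 m


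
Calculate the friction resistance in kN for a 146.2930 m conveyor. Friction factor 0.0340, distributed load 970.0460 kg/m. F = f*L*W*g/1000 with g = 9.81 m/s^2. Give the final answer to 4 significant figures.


F = 0.0340 * 146.2930 * 970.0460 * 9.81 / 1000
F = 47.33 kN


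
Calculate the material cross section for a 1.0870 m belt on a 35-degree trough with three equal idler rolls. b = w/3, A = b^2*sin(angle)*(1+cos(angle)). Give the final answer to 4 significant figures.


b = 1.0870/3 = 0.362333 m
A = 0.362333^2 * sin(35 deg) * (1 + cos(35 deg))
A = 0.1370 m^2


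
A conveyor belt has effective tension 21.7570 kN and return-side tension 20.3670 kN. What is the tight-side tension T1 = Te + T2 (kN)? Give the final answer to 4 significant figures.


T1 = Te + T2 = 21.7570 + 20.3670
T1 = 42.12 kN


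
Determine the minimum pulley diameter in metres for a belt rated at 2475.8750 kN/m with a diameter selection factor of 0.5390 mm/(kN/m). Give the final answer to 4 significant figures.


D = 2475.8750 * 0.5390 / 1000
D = 1.334 m


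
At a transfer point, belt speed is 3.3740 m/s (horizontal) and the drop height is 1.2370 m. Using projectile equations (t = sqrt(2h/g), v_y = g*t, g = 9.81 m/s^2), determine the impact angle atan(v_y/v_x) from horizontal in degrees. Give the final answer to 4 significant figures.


t = sqrt(2*1.2370/9.81) = 0.502187 s
v_y = 9.81 * 0.502187 = 4.92645 m/s
angle = atan(4.92645 / 3.3740) = 55.59 deg


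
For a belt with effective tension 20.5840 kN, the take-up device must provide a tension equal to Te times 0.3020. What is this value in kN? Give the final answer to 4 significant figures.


T_tu = 20.5840 * 0.3020
T_tu = 6.216 kN


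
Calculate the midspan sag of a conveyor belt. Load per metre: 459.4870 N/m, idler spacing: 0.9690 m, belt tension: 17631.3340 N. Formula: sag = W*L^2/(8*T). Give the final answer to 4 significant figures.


sag = 459.4870 * 0.9690^2 / (8 * 17631.3340)
sag = 0.003059 m


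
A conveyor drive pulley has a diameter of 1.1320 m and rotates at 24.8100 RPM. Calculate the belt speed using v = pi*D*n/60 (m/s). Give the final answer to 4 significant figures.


v = pi * 1.1320 * 24.8100 / 60
v = 1.471 m/s


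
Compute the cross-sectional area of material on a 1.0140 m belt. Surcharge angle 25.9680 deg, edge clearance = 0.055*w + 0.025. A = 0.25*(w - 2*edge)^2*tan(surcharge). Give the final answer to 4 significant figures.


edge = 0.055*1.0140 + 0.025 = 0.08077 m
ew = 1.0140 - 2*0.08077 = 0.85246 m
A = 0.25 * 0.85246^2 * tan(25.9680 deg)
A = 0.08848 m^2


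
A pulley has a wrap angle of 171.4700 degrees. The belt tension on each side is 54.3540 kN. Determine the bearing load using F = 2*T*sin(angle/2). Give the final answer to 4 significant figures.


F = 2 * 54.3540 * sin(171.4700/2 deg)
F = 108.4 kN


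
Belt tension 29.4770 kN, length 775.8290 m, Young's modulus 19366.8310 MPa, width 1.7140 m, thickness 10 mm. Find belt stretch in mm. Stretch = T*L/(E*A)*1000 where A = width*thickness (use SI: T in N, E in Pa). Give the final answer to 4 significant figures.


A = 1.7140 * 0.01 = 0.01714 m^2
Stretch = 29.4770*1000 * 775.8290 / (19366.8310e6 * 0.01714) * 1000
Stretch = 68.89 mm


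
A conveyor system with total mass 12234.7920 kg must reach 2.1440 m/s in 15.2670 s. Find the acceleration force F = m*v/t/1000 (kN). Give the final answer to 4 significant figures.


F = 12234.7920 * 2.1440 / 15.2670 / 1000
F = 1.718 kN


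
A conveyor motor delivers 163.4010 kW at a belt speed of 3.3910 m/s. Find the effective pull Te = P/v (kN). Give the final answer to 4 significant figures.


Te = P / v = 163.4010 / 3.3910
Te = 48.19 kN


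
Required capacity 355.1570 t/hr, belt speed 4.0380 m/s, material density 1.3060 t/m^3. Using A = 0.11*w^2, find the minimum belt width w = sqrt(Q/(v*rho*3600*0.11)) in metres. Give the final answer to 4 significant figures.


A_req = 355.1570 / (4.0380 * 1.3060 * 3600) = 0.0187072 m^2
w = sqrt(0.0187072 / 0.11)
w = 0.4124 m


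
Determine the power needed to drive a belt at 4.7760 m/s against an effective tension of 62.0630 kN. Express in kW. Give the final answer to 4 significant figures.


P = Te * v = 62.0630 * 4.7760
P = 296.4 kW


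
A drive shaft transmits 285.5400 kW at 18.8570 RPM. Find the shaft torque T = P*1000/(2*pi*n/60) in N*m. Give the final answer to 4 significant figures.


omega = 2*pi*18.8570/60 = 1.9747 rad/s
T = 285.5400*1000 / 1.9747
T = 144600 N*m


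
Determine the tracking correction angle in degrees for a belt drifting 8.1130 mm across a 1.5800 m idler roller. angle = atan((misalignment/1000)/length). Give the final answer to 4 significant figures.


misalign_m = 8.1130 / 1000 = 0.008113 m
angle = atan(0.008113 / 1.5800)
angle = 0.2942 deg


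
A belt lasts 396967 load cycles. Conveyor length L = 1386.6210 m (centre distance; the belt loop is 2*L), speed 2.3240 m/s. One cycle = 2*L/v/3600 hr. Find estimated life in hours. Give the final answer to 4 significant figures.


cycle_time = 2 * 1386.6210 / 2.3240 / 3600 = 0.331474 hr
life = 396967 * 0.331474 = 131600 hours


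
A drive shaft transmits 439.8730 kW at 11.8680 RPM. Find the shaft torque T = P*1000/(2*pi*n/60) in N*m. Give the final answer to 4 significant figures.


omega = 2*pi*11.8680/60 = 1.24281 rad/s
T = 439.8730*1000 / 1.24281
T = 353900 N*m


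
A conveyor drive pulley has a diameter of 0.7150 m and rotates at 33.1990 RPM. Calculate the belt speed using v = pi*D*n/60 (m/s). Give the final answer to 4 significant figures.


v = pi * 0.7150 * 33.1990 / 60
v = 1.243 m/s


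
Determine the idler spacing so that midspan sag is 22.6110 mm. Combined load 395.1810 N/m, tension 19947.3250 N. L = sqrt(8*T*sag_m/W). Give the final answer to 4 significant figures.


sag = 22.6110/1000 = 0.022611 m
L = sqrt(8 * 19947.3250 * 0.022611 / 395.1810)
L = 3.022 m


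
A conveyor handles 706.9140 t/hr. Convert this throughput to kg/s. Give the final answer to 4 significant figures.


m_dot = 706.9140 * 1000 / 3600
m_dot = 196.4 kg/s


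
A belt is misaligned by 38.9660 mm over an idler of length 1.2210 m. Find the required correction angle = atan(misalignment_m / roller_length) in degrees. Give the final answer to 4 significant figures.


misalign_m = 38.9660 / 1000 = 0.038966 m
angle = atan(0.038966 / 1.2210)
angle = 1.828 deg


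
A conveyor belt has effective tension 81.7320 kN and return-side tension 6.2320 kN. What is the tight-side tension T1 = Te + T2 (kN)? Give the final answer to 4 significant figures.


T1 = Te + T2 = 81.7320 + 6.2320
T1 = 87.96 kN


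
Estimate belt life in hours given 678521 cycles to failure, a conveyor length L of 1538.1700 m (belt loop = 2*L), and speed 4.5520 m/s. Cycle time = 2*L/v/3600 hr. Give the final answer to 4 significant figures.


cycle_time = 2 * 1538.1700 / 4.5520 / 3600 = 0.187728 hr
life = 678521 * 0.187728 = 127400 hours


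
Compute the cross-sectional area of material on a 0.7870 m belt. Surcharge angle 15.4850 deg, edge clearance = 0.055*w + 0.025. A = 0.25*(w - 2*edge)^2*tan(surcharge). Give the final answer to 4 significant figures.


edge = 0.055*0.7870 + 0.025 = 0.068285 m
ew = 0.7870 - 2*0.068285 = 0.65043 m
A = 0.25 * 0.65043^2 * tan(15.4850 deg)
A = 0.02930 m^2


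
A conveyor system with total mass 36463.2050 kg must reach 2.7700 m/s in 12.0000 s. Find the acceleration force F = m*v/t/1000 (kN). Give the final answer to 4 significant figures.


F = 36463.2050 * 2.7700 / 12.0000 / 1000
F = 8.417 kN


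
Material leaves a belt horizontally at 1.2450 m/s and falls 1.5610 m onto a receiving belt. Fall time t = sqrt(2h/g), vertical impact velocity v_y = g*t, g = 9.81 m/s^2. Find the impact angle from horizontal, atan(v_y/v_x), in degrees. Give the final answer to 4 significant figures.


t = sqrt(2*1.5610/9.81) = 0.564134 s
v_y = 9.81 * 0.564134 = 5.53415 m/s
angle = atan(5.53415 / 1.2450) = 77.32 deg


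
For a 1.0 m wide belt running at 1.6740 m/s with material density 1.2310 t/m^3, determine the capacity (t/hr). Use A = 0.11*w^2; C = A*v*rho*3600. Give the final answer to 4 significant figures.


A = 0.11 * 1.0^2 = 0.11 m^2
C = 0.11 * 1.6740 * 1.2310 * 3600
C = 816.0 t/hr


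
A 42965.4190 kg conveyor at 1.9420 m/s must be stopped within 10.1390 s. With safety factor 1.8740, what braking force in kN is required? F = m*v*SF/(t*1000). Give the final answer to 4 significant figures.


F = 42965.4190 * 1.9420 / 10.1390 * 1.8740 / 1000
F = 15.42 kN


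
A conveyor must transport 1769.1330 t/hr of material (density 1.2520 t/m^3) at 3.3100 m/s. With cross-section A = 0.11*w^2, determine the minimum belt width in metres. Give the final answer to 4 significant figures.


A_req = 1769.1330 / (3.3100 * 1.2520 * 3600) = 0.118584 m^2
w = sqrt(0.118584 / 0.11)
w = 1.038 m


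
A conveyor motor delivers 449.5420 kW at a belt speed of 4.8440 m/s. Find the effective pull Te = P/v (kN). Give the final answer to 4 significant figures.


Te = P / v = 449.5420 / 4.8440
Te = 92.80 kN


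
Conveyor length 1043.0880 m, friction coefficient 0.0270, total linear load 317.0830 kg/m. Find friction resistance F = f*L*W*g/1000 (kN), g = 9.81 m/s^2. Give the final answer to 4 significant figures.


F = 0.0270 * 1043.0880 * 317.0830 * 9.81 / 1000
F = 87.60 kN


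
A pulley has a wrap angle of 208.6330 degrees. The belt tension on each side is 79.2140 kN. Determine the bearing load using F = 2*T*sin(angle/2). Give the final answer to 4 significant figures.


F = 2 * 79.2140 * sin(208.6330/2 deg)
F = 153.5 kN


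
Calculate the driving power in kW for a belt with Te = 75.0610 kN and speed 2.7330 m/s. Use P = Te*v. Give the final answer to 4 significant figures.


P = Te * v = 75.0610 * 2.7330
P = 205.1 kW


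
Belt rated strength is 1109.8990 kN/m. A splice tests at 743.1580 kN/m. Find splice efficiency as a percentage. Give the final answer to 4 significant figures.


Eff = 743.1580 / 1109.8990 * 100
Eff = 66.96 %


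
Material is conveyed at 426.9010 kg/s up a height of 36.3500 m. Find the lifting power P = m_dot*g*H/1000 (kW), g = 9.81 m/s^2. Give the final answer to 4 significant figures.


P = 426.9010 * 9.81 * 36.3500 / 1000
P = 152.2 kW


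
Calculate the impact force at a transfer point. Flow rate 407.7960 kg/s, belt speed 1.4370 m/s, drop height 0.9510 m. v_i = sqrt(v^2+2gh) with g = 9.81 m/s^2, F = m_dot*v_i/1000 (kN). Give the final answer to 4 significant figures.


v_i = sqrt(1.4370^2 + 2*9.81*0.9510) = 4.55232 m/s
F = 407.7960 * 4.55232 / 1000
F = 1.856 kN


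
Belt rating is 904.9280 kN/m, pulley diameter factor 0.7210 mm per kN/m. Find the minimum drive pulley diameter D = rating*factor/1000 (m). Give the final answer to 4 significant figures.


D = 904.9280 * 0.7210 / 1000
D = 0.6525 m


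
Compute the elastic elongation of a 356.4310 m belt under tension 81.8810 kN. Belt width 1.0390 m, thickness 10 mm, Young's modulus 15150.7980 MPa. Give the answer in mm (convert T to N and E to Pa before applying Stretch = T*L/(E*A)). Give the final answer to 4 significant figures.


A = 1.0390 * 0.01 = 0.01039 m^2
Stretch = 81.8810*1000 * 356.4310 / (15150.7980e6 * 0.01039) * 1000
Stretch = 185.4 mm


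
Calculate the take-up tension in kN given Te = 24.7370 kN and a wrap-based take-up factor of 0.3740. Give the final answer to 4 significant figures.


T_tu = 24.7370 * 0.3740
T_tu = 9.252 kN


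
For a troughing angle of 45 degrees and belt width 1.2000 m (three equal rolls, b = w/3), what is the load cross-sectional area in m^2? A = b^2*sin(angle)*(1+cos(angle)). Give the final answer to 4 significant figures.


b = 1.2000/3 = 0.4 m
A = 0.4^2 * sin(45 deg) * (1 + cos(45 deg))
A = 0.1931 m^2


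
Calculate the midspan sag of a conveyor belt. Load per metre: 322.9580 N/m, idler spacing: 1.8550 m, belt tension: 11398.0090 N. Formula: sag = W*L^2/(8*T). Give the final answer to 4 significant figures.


sag = 322.9580 * 1.8550^2 / (8 * 11398.0090)
sag = 0.01219 m


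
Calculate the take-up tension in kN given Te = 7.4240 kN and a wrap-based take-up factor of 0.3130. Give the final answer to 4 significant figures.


T_tu = 7.4240 * 0.3130
T_tu = 2.324 kN


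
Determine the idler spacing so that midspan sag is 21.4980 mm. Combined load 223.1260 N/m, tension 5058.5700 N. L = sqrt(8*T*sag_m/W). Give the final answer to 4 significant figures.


sag = 21.4980/1000 = 0.021498 m
L = sqrt(8 * 5058.5700 * 0.021498 / 223.1260)
L = 1.975 m


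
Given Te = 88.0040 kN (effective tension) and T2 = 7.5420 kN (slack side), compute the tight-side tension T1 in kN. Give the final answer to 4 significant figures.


T1 = Te + T2 = 88.0040 + 7.5420
T1 = 95.55 kN


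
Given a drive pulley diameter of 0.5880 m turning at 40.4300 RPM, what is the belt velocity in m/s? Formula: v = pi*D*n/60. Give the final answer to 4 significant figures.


v = pi * 0.5880 * 40.4300 / 60
v = 1.245 m/s
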